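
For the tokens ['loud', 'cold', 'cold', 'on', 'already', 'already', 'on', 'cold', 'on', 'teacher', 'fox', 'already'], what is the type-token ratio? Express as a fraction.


Tokens: 12
Unique types: ('already', 'cold', 'fox', 'loud', 'on', 'teacher') = 6
TTR = 6/12
Simplify: divide both by 6 -> 1/2
TTR = 1/2

1/2


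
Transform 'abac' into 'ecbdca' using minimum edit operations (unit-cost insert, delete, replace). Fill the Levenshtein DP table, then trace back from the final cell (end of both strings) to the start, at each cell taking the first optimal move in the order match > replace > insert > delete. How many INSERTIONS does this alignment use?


Edit distance = 4. Backtracking from cell (4, 6) with preference match > replace > insert > delete,
then listing the resulting alignment 'abac' -> 'ecbdca' left to right:
  Step 1: insert 'e' [insertion #1]
  Step 2: replace a->c
  Step 3: keep 'b'
  Step 4: replace a->d
  Step 5: keep 'c'
  Step 6: insert 'a' [insertion #2]
Total insertions: 2

2


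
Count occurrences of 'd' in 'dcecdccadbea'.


Scanning 'dcecdccadbea' for 'd':
  Position 0: 'd' -> MATCH (count: 1)
  Position 4: 'd' -> MATCH (count: 2)
  Position 8: 'd' -> MATCH (count: 3)
Total occurrences of 'd': 3

3


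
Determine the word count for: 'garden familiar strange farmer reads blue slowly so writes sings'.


Counting words by splitting on spaces:
  Word 1: 'garden'
  Word 2: 'familiar'
  Word 3: 'strange'
  Word 4: 'farmer'
  Word 5: 'reads'
  Word 6: 'blue'
  Word 7: 'slowly'
  Word 8: 'so'
  Word 9: 'writes'
  Word 10: 'sings'
Total words: 10

10


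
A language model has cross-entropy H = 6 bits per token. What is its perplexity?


Perplexity formula: PP = 2^H
H = 6
PP = 2^6
Steps: 2^1 = 2, 2^2 = 4, 2^3 = 8, 2^4 = 16, 2^5 = 32, 2^6 = 64
PP = 64

64


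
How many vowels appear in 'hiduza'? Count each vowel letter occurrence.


Scanning each character of 'hiduza':
  Position 1: 'h' -> consonant (running count: 0)
  Position 2: 'i' -> vowel (running count: 1)
  Position 3: 'd' -> consonant (running count: 1)
  Position 4: 'u' -> vowel (running count: 2)
  Position 5: 'z' -> consonant (running count: 2)
  Position 6: 'a' -> vowel (running count: 3)
Total vowels: 3

3


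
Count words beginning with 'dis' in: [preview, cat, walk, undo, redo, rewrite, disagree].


Checking each word for prefix 'dis':
  'preview' -> no (count: 0)
  'cat' -> no (count: 0)
  'walk' -> no (count: 0)
  'undo' -> no (count: 0)
  'redo' -> no (count: 0)
  'rewrite' -> no (count: 0)
  'disagree' -> YES, starts with 'dis' (count: 1)
Total with prefix 'dis': 1

1


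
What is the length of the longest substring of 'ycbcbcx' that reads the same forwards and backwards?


Scanning 'ycbcbcx' for palindromic substrings.
Substring at positions 1-5: 'cbcbc'.
Check: reverse('cbcbc') = 'cbcbc' -> palindrome confirmed.
Neighbouring characters ('y' / 'x') break symmetry, so it cannot extend further.
No longer palindromic substring exists; longest length = 5

5


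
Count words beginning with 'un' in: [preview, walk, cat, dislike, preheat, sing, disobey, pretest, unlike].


Checking each word for prefix 'un':
  'preview' -> no (count: 0)
  'walk' -> no (count: 0)
  'cat' -> no (count: 0)
  'dislike' -> no (count: 0)
  'preheat' -> no (count: 0)
  'sing' -> no (count: 0)
  'disobey' -> no (count: 0)
  'pretest' -> no (count: 0)
  'unlike' -> YES, starts with 'un' (count: 1)
Total with prefix 'un': 1

1


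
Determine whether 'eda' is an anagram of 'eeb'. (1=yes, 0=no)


Sort characters of 'eda': 'ade'
Sort characters of 'eeb': 'bee'
Sorted forms differ -> they are NOT anagrams
Result: 0

0


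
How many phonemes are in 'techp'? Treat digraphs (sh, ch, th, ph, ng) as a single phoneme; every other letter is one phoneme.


Parsing 'techp' greedily, digraphs first:
  't' -> consonant phoneme (phonemes so far: 1)
  'e' -> vowel phoneme (phonemes so far: 2)
  'ch' -> digraph (1 consonant phoneme) (phonemes so far: 3)
  'p' -> consonant phoneme (phonemes so far: 4)
Total phonemes: 4

4


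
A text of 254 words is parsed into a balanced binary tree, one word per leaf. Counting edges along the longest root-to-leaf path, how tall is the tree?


In a balanced binary tree with n leaves the deepest leaf is ceil(log2(n)) edges below the root.
log2(254) = 7.9887
ceil(7.9887) = 8
height (edges) = 8

8


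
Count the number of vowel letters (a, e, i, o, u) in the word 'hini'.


Scanning each character of 'hini':
  Position 1: 'h' -> consonant (running count: 0)
  Position 2: 'i' -> vowel (running count: 1)
  Position 3: 'n' -> consonant (running count: 1)
  Position 4: 'i' -> vowel (running count: 2)
Total vowels: 2

2


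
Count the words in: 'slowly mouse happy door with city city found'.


Counting words by splitting on spaces:
  Word 1: 'slowly'
  Word 2: 'mouse'
  Word 3: 'happy'
  Word 4: 'door'
  Word 5: 'with'
  Word 6: 'city'
  Word 7: 'city'
  Word 8: 'found'
Total words: 8

8


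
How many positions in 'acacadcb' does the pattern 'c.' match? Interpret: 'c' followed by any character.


Pattern: c. means 'c' followed by any character.
Scanning 'acacadcb' position-by-position:
  Pos 0: window 'ac' -> no
  Pos 1: window 'ca' -> MATCH
  Pos 2: window 'ac' -> no
  Pos 3: window 'ca' -> MATCH
  Pos 4: window 'ad' -> no
  Pos 5: window 'dc' -> no
  Pos 6: window 'cb' -> MATCH
  Pos 7: window 'b' -> no
Total matches: 3

3


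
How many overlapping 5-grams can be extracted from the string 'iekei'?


String 'iekei' has length L = 5.
Number of overlapping n-grams = L - n + 1
Substituting: 5 - 5 + 1 = 1

1


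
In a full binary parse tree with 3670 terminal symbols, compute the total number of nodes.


Leaf nodes (terminals): 3670
Internal nodes = n - 1 = 3670 - 1 = 3669
Total = leaves + internal = 3670 + 3669 = 7339

7339


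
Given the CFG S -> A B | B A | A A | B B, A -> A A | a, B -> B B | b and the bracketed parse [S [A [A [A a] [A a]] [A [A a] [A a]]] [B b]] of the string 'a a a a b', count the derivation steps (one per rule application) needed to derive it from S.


Every bracketed nonterminal node [X ...] in the tree is produced by exactly one rule application.
Reading the tree off as a leftmost derivation:
  Step 1: S  =>  A B   (applied S -> A B)
  Step 2: A B  =>  A A B   (applied A -> A A)
  Step 3: A A B  =>  A A A B   (applied A -> A A)
  Step 4: A A A B  =>  a A A B   (applied A -> a)
  Step 5: a A A B  =>  a a A B   (applied A -> a)
  Step 6: a a A B  =>  a a A A B   (applied A -> A A)
  Step 7: a a A A B  =>  a a a A B   (applied A -> a)
  Step 8: a a a A B  =>  a a a a B   (applied A -> a)
  Step 9: a a a a B  =>  a a a a b   (applied B -> b)
Final yield: a a a a b
Total rewrite steps: 9

9


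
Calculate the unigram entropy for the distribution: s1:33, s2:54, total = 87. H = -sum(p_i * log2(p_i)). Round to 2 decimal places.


Computing entropy H = -sum(p_i * log2(p_i)):
  s1: p = 33/87 = 0.3793, -p*log2(p) = 0.5305
  s2: p = 54/87 = 0.6207, -p*log2(p) = 0.4271
H = sum of terms = 0.9576
Rounded to 2 decimals: 0.96

0.96


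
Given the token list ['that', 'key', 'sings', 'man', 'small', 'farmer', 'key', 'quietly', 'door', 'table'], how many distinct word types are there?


Listing all tokens and tracking unique types:
  Token 1: 'that' -> NEW (unique so far: 1)
  Token 2: 'key' -> NEW (unique so far: 2)
  Token 3: 'sings' -> NEW (unique so far: 3)
  Token 4: 'man' -> NEW (unique so far: 4)
  Token 5: 'small' -> NEW (unique so far: 5)
  Token 6: 'farmer' -> NEW (unique so far: 6)
  Token 7: 'key' -> duplicate (unique so far: 6)
  Token 8: 'quietly' -> NEW (unique so far: 7)
  Token 9: 'door' -> NEW (unique so far: 8)
  Token 10: 'table' -> NEW (unique so far: 9)
Unique types: ('door', 'farmer', 'key', 'man', 'quietly', 'sings', 'small', 'table', 'that')
Vocabulary size: 9

9


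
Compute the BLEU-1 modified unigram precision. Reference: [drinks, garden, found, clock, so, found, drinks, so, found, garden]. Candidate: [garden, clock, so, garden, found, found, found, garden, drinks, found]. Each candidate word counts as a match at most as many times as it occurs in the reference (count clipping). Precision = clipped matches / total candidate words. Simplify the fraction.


Reference word counts: {'clock': 1, 'drinks': 2, 'found': 3, 'garden': 2, 'so': 2}
Checking each candidate word (with clipping):
  'garden' -> in reference (ref count 2, used 1/2) -> match (matches: 1)
  'clock' -> in reference (ref count 1, used 1/1) -> match (matches: 2)
  'so' -> in reference (ref count 2, used 1/2) -> match (matches: 3)
  'garden' -> in reference (ref count 2, used 2/2) -> match (matches: 4)
  'found' -> in reference (ref count 3, used 1/3) -> match (matches: 5)
  'found' -> in reference (ref count 3, used 2/3) -> match (matches: 6)
  'found' -> in reference (ref count 3, used 3/3) -> match (matches: 7)
  'garden' -> ref count 2 already used up (2/2) -> clipped, no match (matches: 7)
  'drinks' -> in reference (ref count 2, used 1/2) -> match (matches: 8)
  'found' -> ref count 3 already used up (3/3) -> clipped, no match (matches: 8)
Clipped matches: 8, Candidate length: 10
Precision = 8/10 = 4/5

4/5


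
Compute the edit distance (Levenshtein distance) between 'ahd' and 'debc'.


Building DP table for s1='ahd' (len 3) and s2='debc' (len 4):
       d  e  b  c
    0  1  2  3  4
  a 1  1  2  3  4
  h 2  2  2  3  4
  d 3  2  3  3  4
Edit distance = dp[3][4] = 4

4


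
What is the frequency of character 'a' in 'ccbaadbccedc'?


Scanning 'ccbaadbccedc' for 'a':
  Position 3: 'a' -> MATCH (count: 1)
  Position 4: 'a' -> MATCH (count: 2)
Total occurrences of 'a': 2

2


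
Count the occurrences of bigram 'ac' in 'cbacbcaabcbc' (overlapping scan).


Scanning 'cbacbcaabcbc' for bigram 'ac':
  Position 0: 'cb' -> no
  Position 1: 'ba' -> no
  Position 2: 'ac' -> MATCH
  Position 3: 'cb' -> no
  Position 4: 'bc' -> no
  Position 5: 'ca' -> no
  Position 6: 'aa' -> no
  Position 7: 'ab' -> no
  Position 8: 'bc' -> no
  Position 9: 'cb' -> no
  Position 10: 'bc' -> no
Total matches: 1

1


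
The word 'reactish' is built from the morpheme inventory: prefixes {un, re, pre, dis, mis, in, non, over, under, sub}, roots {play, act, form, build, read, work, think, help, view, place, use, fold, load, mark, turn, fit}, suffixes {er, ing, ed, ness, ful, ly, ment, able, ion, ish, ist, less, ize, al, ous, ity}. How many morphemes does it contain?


Segmenting 'reactish' against the inventory:
  're' -> prefix (morpheme 1)
  'act' -> root (morpheme 2)
  'ish' -> suffix (morpheme 3)
Total morphemes: 3

3


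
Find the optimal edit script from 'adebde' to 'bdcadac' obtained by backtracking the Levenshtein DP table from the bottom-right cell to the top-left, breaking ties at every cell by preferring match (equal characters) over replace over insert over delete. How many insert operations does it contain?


Edit distance = 5. Backtracking from cell (6, 7) with preference match > replace > insert > delete,
then listing the resulting alignment 'adebde' -> 'bdcadac' left to right:
  Step 1: replace a->b
  Step 2: keep 'd'
  Step 3: replace e->c
  Step 4: replace b->a
  Step 5: keep 'd'
  Step 6: insert 'a' [insertion #1]
  Step 7: replace e->c
Total insertions: 1

1


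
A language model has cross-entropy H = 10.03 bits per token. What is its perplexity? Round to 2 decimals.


Perplexity formula: PP = 2^H
H = 10.03
PP = 2^10.03
Decompose: 2^10.03 = 2^10 * 2^0.03
2^10 = 1024, 2^0.03 ~ 1.0210121
PP ~ 1024 * 1.0210121 = 1045.5163904
Rounded to 2 decimals: 1045.52

1045.52


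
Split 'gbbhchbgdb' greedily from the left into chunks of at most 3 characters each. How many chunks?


'gbbhchbgdb' has 10 characters.
Chunking with max size 3:
  Chunk 1: 'gbb' (positions 0-2)
  Chunk 2: 'hch' (positions 3-5)
  Chunk 3: 'bgd' (positions 6-8)
  Chunk 4: 'b' (positions 9-9)
Total chunks: ceil(10 / 3) = 4

4


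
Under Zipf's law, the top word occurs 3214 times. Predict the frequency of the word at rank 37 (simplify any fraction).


Zipf's law: freq(rank) = f1 / rank
f1 = 3214, rank = 37
freq = 3214 / 37
GCD(3214, 37) = 1
Simplified: 3214/37

3214/37


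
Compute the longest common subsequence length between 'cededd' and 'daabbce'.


DP table for LCS of 'cededd' and 'daabbce':
       d  a  a  b  b  c  e
    0  0  0  0  0  0  0  0
  c 0  0  0  0  0  0  1  1
  e 0  0  0  0  0  0  1  2
  d 0  1  1  1  1  1  1  2
  e 0  1  1  1  1  1  1  2
  d 0  1  1  1  1  1  1  2
  d 0  1  1  1  1  1  1  2
LCS: 'ce'
LCS length = 2

2


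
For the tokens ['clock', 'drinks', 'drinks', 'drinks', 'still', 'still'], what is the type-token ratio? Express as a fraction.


Tokens: 6
Unique types: ('clock', 'drinks', 'still') = 3
TTR = 3/6
Simplify: divide both by 3 -> 1/2
TTR = 1/2

1/2


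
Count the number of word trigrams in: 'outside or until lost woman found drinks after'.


Word trigrams from [8] words:
  Trigram 1: (outside or until)
  Trigram 2: (or until lost)
  Trigram 3: (until lost woman)
  Trigram 4: (lost woman found)
  Trigram 5: (woman found drinks)
  Trigram 6: (found drinks after)
Total word trigrams: 8 - 2 = 6

6


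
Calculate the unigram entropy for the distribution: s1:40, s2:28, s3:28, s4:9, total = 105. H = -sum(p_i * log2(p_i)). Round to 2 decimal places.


Computing entropy H = -sum(p_i * log2(p_i)):
  s1: p = 40/105 = 0.3810, -p*log2(p) = 0.5304
  s2: p = 28/105 = 0.2667, -p*log2(p) = 0.5085
  s3: p = 28/105 = 0.2667, -p*log2(p) = 0.5085
  s4: p = 9/105 = 0.0857, -p*log2(p) = 0.3038
H = sum of terms = 1.8512
Rounded to 2 decimals: 1.85

1.85


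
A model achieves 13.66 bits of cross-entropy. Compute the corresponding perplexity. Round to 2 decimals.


Perplexity formula: PP = 2^H
H = 13.66
PP = 2^13.66
Decompose: 2^13.66 = 2^13 * 2^0.66
2^13 = 8192, 2^0.66 ~ 1.5800826
PP ~ 8192 * 1.5800826 = 12944.0366592
Rounded to 2 decimals: 12944.04

12944.04


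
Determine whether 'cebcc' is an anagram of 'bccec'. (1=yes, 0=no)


Sort characters of 'cebcc': 'bccce'
Sort characters of 'bccec': 'bccce'
Sorted forms match -> they ARE anagrams
Result: 1

1


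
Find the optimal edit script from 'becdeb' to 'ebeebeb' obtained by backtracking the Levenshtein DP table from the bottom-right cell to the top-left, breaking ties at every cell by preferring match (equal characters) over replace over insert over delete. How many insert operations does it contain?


Edit distance = 3. Backtracking from cell (6, 7) with preference match > replace > insert > delete,
then listing the resulting alignment 'becdeb' -> 'ebeebeb' left to right:
  Step 1: insert 'e' [insertion #1]
  Step 2: keep 'b'
  Step 3: keep 'e'
  Step 4: replace c->e
  Step 5: replace d->b
  Step 6: keep 'e'
  Step 7: keep 'b'
Total insertions: 1

1


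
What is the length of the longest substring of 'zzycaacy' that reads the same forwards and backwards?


Scanning 'zzycaacy' for palindromic substrings.
Substring at positions 2-7: 'ycaacy'.
Check: reverse('ycaacy') = 'ycaacy' -> palindrome confirmed.
Neighbouring characters ('z' / '-') break symmetry, so it cannot extend further.
No longer palindromic substring exists; longest length = 6

6


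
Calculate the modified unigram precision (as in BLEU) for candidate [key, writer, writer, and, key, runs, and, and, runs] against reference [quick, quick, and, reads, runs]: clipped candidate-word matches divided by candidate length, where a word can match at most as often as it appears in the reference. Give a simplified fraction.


Reference word counts: {'and': 1, 'quick': 2, 'reads': 1, 'runs': 1}
Checking each candidate word (with clipping):
  'key' -> not in reference -> no match (matches: 0)
  'writer' -> not in reference -> no match (matches: 0)
  'writer' -> not in reference -> no match (matches: 0)
  'and' -> in reference (ref count 1, used 1/1) -> match (matches: 1)
  'key' -> not in reference -> no match (matches: 1)
  'runs' -> in reference (ref count 1, used 1/1) -> match (matches: 2)
  'and' -> ref count 1 already used up (1/1) -> clipped, no match (matches: 2)
  'and' -> ref count 1 already used up (1/1) -> clipped, no match (matches: 2)
  'runs' -> ref count 1 already used up (1/1) -> clipped, no match (matches: 2)
Clipped matches: 2, Candidate length: 9
Precision = 2/9

2/9


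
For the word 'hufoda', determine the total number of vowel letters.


Scanning each character of 'hufoda':
  Position 1: 'h' -> consonant (running count: 0)
  Position 2: 'u' -> vowel (running count: 1)
  Position 3: 'f' -> consonant (running count: 1)
  Position 4: 'o' -> vowel (running count: 2)
  Position 5: 'd' -> consonant (running count: 2)
  Position 6: 'a' -> vowel (running count: 3)
Total vowels: 3

3


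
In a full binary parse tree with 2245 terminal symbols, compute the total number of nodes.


Leaf nodes (terminals): 2245
Internal nodes = n - 1 = 2245 - 1 = 2244
Total = leaves + internal = 2245 + 2244 = 4489

4489


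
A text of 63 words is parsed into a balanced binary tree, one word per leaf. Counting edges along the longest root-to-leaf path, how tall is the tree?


In a balanced binary tree with n leaves the deepest leaf is ceil(log2(n)) edges below the root.
log2(63) = 5.9773
ceil(5.9773) = 6
height (edges) = 6

6


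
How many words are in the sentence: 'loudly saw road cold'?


Counting words by splitting on spaces:
  Word 1: 'loudly'
  Word 2: 'saw'
  Word 3: 'road'
  Word 4: 'cold'
Total words: 4

4


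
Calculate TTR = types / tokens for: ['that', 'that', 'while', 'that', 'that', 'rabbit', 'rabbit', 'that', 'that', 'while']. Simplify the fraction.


Tokens: 10
Unique types: ('rabbit', 'that', 'while') = 3
TTR = 3/10
Already in lowest terms.

3/10


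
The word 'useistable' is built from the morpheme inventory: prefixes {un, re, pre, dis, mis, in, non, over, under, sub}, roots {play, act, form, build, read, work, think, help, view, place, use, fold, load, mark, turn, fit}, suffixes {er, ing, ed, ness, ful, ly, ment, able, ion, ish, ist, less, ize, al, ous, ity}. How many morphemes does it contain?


Segmenting 'useistable' against the inventory:
  'use' -> root (morpheme 1)
  'ist' -> suffix (morpheme 2)
  'able' -> suffix (morpheme 3)
Total morphemes: 3

3


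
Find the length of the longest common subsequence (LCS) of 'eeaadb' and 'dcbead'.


DP table for LCS of 'eeaadb' and 'dcbead':
       d  c  b  e  a  d
    0  0  0  0  0  0  0
  e 0  0  0  0  1  1  1
  e 0  0  0  0  1  1  1
  a 0  0  0  0  1  2  2
  a 0  0  0  0  1  2  2
  d 0  1  1  1  1  2  3
  b 0  1  1  2  2  2  3
LCS: 'ead'
LCS length = 3

3


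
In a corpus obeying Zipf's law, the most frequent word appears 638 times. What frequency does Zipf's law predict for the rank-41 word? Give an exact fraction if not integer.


Zipf's law: freq(rank) = f1 / rank
f1 = 638, rank = 41
freq = 638 / 41
GCD(638, 41) = 1
Simplified: 638/41

638/41


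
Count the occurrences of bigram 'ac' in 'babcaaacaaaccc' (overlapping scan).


Scanning 'babcaaacaaaccc' for bigram 'ac':
  Position 0: 'ba' -> no
  Position 1: 'ab' -> no
  Position 2: 'bc' -> no
  Position 3: 'ca' -> no
  Position 4: 'aa' -> no
  Position 5: 'aa' -> no
  Position 6: 'ac' -> MATCH
  Position 7: 'ca' -> no
  Position 8: 'aa' -> no
  Position 9: 'aa' -> no
  Position 10: 'ac' -> MATCH
  Position 11: 'cc' -> no
  Position 12: 'cc' -> no
Total matches: 2

2


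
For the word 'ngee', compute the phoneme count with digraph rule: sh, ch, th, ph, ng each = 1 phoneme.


Parsing 'ngee' greedily, digraphs first:
  'ng' -> digraph (1 consonant phoneme) (phonemes so far: 1)
  'e' -> vowel phoneme (phonemes so far: 2)
  'e' -> vowel phoneme (phonemes so far: 3)
Total phonemes: 3

3


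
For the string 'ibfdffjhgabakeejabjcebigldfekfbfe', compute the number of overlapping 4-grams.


String 'ibfdffjhgabakeejabjcebigldfekfbfe' has length L = 33.
Number of overlapping n-grams = L - n + 1
Substituting: 33 - 4 + 1 = 30

30


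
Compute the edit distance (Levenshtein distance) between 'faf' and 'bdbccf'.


Building DP table for s1='faf' (len 3) and s2='bdbccf' (len 6):
       b  d  b  c  c  f
    0  1  2  3  4  5  6
  f 1  1  2  3  4  5  5
  a 2  2  2  3  4  5  6
  f 3  3  3  3  4  5  5
Edit distance = dp[3][6] = 5

5


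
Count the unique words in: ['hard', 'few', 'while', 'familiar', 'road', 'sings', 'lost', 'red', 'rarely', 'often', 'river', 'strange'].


Listing all tokens and tracking unique types:
  Token 1: 'hard' -> NEW (unique so far: 1)
  Token 2: 'few' -> NEW (unique so far: 2)
  Token 3: 'while' -> NEW (unique so far: 3)
  Token 4: 'familiar' -> NEW (unique so far: 4)
  Token 5: 'road' -> NEW (unique so far: 5)
  Token 6: 'sings' -> NEW (unique so far: 6)
  Token 7: 'lost' -> NEW (unique so far: 7)
  Token 8: 'red' -> NEW (unique so far: 8)
  Token 9: 'rarely' -> NEW (unique so far: 9)
  Token 10: 'often' -> NEW (unique so far: 10)
  Token 11: 'river' -> NEW (unique so far: 11)
  Token 12: 'strange' -> NEW (unique so far: 12)
Unique types: ('familiar', 'few', 'hard', 'lost', 'often', 'rarely', 'red', 'river', 'road', 'sings', 'strange', 'while')
Vocabulary size: 12

12


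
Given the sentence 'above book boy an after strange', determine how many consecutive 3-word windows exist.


Word trigrams from [6] words:
  Trigram 1: (above book boy)
  Trigram 2: (book boy an)
  Trigram 3: (boy an after)
  Trigram 4: (an after strange)
Total word trigrams: 6 - 2 = 4

4


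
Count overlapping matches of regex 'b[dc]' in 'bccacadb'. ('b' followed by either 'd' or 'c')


Pattern: b[dc] means 'b' followed by either 'd' or 'c'.
Scanning 'bccacadb' position-by-position:
  Pos 0: window 'bc' -> MATCH
  Pos 1: window 'cc' -> no
  Pos 2: window 'ca' -> no
  Pos 3: window 'ac' -> no
  Pos 4: window 'ca' -> no
  Pos 5: window 'ad' -> no
  Pos 6: window 'db' -> no
  Pos 7: window 'b' -> no
Total matches: 1

1


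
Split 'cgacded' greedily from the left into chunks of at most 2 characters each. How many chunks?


'cgacded' has 7 characters.
Chunking with max size 2:
  Chunk 1: 'cg' (positions 0-1)
  Chunk 2: 'ac' (positions 2-3)
  Chunk 3: 'de' (positions 4-5)
  Chunk 4: 'd' (positions 6-6)
Total chunks: ceil(7 / 2) = 4

4


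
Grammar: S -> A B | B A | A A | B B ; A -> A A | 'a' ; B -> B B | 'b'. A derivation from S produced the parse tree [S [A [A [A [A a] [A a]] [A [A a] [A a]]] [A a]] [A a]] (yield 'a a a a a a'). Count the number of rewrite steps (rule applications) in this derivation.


Every bracketed nonterminal node [X ...] in the tree is produced by exactly one rule application.
Reading the tree off as a leftmost derivation:
  Step 1: S  =>  A A   (applied S -> A A)
  Step 2: A A  =>  A A A   (applied A -> A A)
  Step 3: A A A  =>  A A A A   (applied A -> A A)
  Step 4: A A A A  =>  A A A A A   (applied A -> A A)
  Step 5: A A A A A  =>  a A A A A   (applied A -> a)
  Step 6: a A A A A  =>  a a A A A   (applied A -> a)
  Step 7: a a A A A  =>  a a A A A A   (applied A -> A A)
  Step 8: a a A A A A  =>  a a a A A A   (applied A -> a)
  Step 9: a a a A A A  =>  a a a a A A   (applied A -> a)
  Step 10: a a a a A A  =>  a a a a a A   (applied A -> a)
  Step 11: a a a a a A  =>  a a a a a a   (applied A -> a)
Final yield: a a a a a a
Total rewrite steps: 11

11


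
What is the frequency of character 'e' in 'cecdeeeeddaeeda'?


Scanning 'cecdeeeeddaeeda' for 'e':
  Position 1: 'e' -> MATCH (count: 1)
  Position 4: 'e' -> MATCH (count: 2)
  Position 5: 'e' -> MATCH (count: 3)
  Position 6: 'e' -> MATCH (count: 4)
  Position 7: 'e' -> MATCH (count: 5)
  Position 11: 'e' -> MATCH (count: 6)
  Position 12: 'e' -> MATCH (count: 7)
Total occurrences of 'e': 7

7


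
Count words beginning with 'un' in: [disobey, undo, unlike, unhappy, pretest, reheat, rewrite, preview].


Checking each word for prefix 'un':
  'disobey' -> no (count: 0)
  'undo' -> YES, starts with 'un' (count: 1)
  'unlike' -> YES, starts with 'un' (count: 2)
  'unhappy' -> YES, starts with 'un' (count: 3)
  'pretest' -> no (count: 3)
  'reheat' -> no (count: 3)
  'rewrite' -> no (count: 3)
  'preview' -> no (count: 3)
Total with prefix 'un': 3

3


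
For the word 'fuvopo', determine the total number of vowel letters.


Scanning each character of 'fuvopo':
  Position 1: 'f' -> consonant (running count: 0)
  Position 2: 'u' -> vowel (running count: 1)
  Position 3: 'v' -> consonant (running count: 1)
  Position 4: 'o' -> vowel (running count: 2)
  Position 5: 'p' -> consonant (running count: 2)
  Position 6: 'o' -> vowel (running count: 3)
Total vowels: 3

3


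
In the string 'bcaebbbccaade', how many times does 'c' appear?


Scanning 'bcaebbbccaade' for 'c':
  Position 1: 'c' -> MATCH (count: 1)
  Position 7: 'c' -> MATCH (count: 2)
  Position 8: 'c' -> MATCH (count: 3)
Total occurrences of 'c': 3

3


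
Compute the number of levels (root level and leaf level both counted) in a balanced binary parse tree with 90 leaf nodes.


In a balanced binary tree with n leaves the deepest leaf is ceil(log2(n)) edges below the root,
so counting node levels inclusive of root and leaves gives ceil(log2(n)) + 1 levels.
log2(90) = 6.4919
ceil(6.4919) = 7
levels = 7 + 1 = 8

8


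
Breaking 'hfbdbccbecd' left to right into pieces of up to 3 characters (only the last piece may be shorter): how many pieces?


'hfbdbccbecd' has 11 characters.
Chunking with max size 3:
  Chunk 1: 'hfb' (positions 0-2)
  Chunk 2: 'dbc' (positions 3-5)
  Chunk 3: 'cbe' (positions 6-8)
  Chunk 4: 'cd' (positions 9-10)
Total chunks: ceil(11 / 3) = 4

4


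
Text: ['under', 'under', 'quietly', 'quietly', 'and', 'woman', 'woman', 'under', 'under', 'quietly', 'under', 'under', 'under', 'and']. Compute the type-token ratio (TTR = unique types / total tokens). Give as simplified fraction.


Tokens: 14
Unique types: ('and', 'quietly', 'under', 'woman') = 4
TTR = 4/14
Simplify: divide both by 2 -> 2/7
TTR = 2/7

2/7


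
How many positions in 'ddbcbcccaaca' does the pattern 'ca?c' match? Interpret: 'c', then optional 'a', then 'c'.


Pattern: ca?c means 'c', then optional 'a', then 'c'.
Scanning 'ddbcbcccaaca' position-by-position:
  Pos 0: window 'ddb' -> no
  Pos 1: window 'dbc' -> no
  Pos 2: window 'bcb' -> no
  Pos 3: window 'cbc' -> no
  Pos 4: window 'bcc' -> no
  Pos 5: window 'ccc' -> MATCH
  Pos 6: window 'cca' -> MATCH
  Pos 7: window 'caa' -> no
  Pos 8: window 'aac' -> no
  Pos 9: window 'aca' -> no
  Pos 10: window 'ca' -> no
  Pos 11: window 'a' -> no
Total matches: 2

2


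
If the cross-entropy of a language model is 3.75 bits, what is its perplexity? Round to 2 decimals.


Perplexity formula: PP = 2^H
H = 3.75
PP = 2^3.75
Decompose: 2^3.75 = 2^3 * 2^0.75
2^3 = 8, 2^0.75 ~ 1.6817928
PP ~ 8 * 1.6817928 = 13.4543424
Rounded to 2 decimals: 13.45

13.45


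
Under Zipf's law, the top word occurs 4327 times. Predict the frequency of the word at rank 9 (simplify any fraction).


Zipf's law: freq(rank) = f1 / rank
f1 = 4327, rank = 9
freq = 4327 / 9
GCD(4327, 9) = 1
Simplified: 4327/9

4327/9


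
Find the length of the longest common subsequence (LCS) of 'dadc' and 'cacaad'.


DP table for LCS of 'dadc' and 'cacaad':
       c  a  c  a  a  d
    0  0  0  0  0  0  0
  d 0  0  0  0  0  0  1
  a 0  0  1  1  1  1  1
  d 0  0  1  1  1  1  2
  c 0  1  1  2  2  2  2
LCS: 'ad'
LCS length = 2

2


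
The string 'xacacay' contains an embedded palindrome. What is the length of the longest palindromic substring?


Scanning 'xacacay' for palindromic substrings.
Substring at positions 1-5: 'acaca'.
Check: reverse('acaca') = 'acaca' -> palindrome confirmed.
Neighbouring characters ('x' / 'y') break symmetry, so it cannot extend further.
No longer palindromic substring exists; longest length = 5

5


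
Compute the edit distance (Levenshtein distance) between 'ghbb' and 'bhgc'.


Building DP table for s1='ghbb' (len 4) and s2='bhgc' (len 4):
       b  h  g  c
    0  1  2  3  4
  g 1  1  2  2  3
  h 2  2  1  2  3
  b 3  2  2  2  3
  b 4  3  3  3  3
Edit distance = dp[4][4] = 3

3


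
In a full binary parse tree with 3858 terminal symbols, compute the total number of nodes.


Leaf nodes (terminals): 3858
Internal nodes = n - 1 = 3858 - 1 = 3857
Total = leaves + internal = 3858 + 3857 = 7715

7715


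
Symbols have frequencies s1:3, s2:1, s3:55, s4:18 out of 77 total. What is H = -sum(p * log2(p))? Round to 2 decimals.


Computing entropy H = -sum(p_i * log2(p_i)):
  s1: p = 3/77 = 0.0390, -p*log2(p) = 0.1824
  s2: p = 1/77 = 0.0130, -p*log2(p) = 0.0814
  s3: p = 55/77 = 0.7143, -p*log2(p) = 0.3467
  s4: p = 18/77 = 0.2338, -p*log2(p) = 0.4902
H = sum of terms = 1.1007
Rounded to 2 decimals: 1.10

1.10


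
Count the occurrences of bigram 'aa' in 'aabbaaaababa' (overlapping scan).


Scanning 'aabbaaaababa' for bigram 'aa':
  Position 0: 'aa' -> MATCH
  Position 1: 'ab' -> no
  Position 2: 'bb' -> no
  Position 3: 'ba' -> no
  Position 4: 'aa' -> MATCH
  Position 5: 'aa' -> MATCH
  Position 6: 'aa' -> MATCH
  Position 7: 'ab' -> no
  Position 8: 'ba' -> no
  Position 9: 'ab' -> no
  Position 10: 'ba' -> no
Total matches: 4

4


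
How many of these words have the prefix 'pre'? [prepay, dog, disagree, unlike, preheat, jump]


Checking each word for prefix 'pre':
  'prepay' -> YES, starts with 'pre' (count: 1)
  'dog' -> no (count: 1)
  'disagree' -> no (count: 1)
  'unlike' -> no (count: 1)
  'preheat' -> YES, starts with 'pre' (count: 2)
  'jump' -> no (count: 2)
Total with prefix 'pre': 2

2


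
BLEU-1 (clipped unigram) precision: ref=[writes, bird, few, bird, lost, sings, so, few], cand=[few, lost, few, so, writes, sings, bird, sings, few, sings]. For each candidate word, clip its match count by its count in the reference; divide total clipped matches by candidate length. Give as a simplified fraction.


Reference word counts: {'bird': 2, 'few': 2, 'lost': 1, 'sings': 1, 'so': 1, 'writes': 1}
Checking each candidate word (with clipping):
  'few' -> in reference (ref count 2, used 1/2) -> match (matches: 1)
  'lost' -> in reference (ref count 1, used 1/1) -> match (matches: 2)
  'few' -> in reference (ref count 2, used 2/2) -> match (matches: 3)
  'so' -> in reference (ref count 1, used 1/1) -> match (matches: 4)
  'writes' -> in reference (ref count 1, used 1/1) -> match (matches: 5)
  'sings' -> in reference (ref count 1, used 1/1) -> match (matches: 6)
  'bird' -> in reference (ref count 2, used 1/2) -> match (matches: 7)
  'sings' -> ref count 1 already used up (1/1) -> clipped, no match (matches: 7)
  'few' -> ref count 2 already used up (2/2) -> clipped, no match (matches: 7)
  'sings' -> ref count 1 already used up (1/1) -> clipped, no match (matches: 7)
Clipped matches: 7, Candidate length: 10
Precision = 7/10

7/10


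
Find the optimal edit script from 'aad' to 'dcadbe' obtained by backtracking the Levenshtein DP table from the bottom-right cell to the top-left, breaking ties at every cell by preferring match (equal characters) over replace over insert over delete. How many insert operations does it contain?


Edit distance = 4. Backtracking from cell (3, 6) with preference match > replace > insert > delete,
then listing the resulting alignment 'aad' -> 'dcadbe' left to right:
  Step 1: insert 'd' [insertion #1]
  Step 2: replace a->c
  Step 3: keep 'a'
  Step 4: keep 'd'
  Step 5: insert 'b' [insertion #2]
  Step 6: insert 'e' [insertion #3]
Total insertions: 3

3


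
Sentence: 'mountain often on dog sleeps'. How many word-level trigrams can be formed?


Word trigrams from [5] words:
  Trigram 1: (mountain often on)
  Trigram 2: (often on dog)
  Trigram 3: (on dog sleeps)
Total word trigrams: 5 - 2 = 3

3


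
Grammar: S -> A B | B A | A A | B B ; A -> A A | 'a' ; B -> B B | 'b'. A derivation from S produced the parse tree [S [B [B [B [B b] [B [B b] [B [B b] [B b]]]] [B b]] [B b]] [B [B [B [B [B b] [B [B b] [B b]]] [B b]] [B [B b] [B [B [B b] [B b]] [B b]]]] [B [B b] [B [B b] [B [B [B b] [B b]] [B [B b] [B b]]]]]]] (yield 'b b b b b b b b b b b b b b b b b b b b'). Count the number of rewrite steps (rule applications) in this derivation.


Every bracketed nonterminal node [X ...] in the tree is produced by exactly one rule application.
Reading the tree off as a leftmost derivation:
  Step 1: S  =>  B B   (applied S -> B B)
  Step 2: B B  =>  B B B   (applied B -> B B)
  Step 3: B B B  =>  B B B B   (applied B -> B B)
  Step 4: B B B B  =>  B B B B B   (applied B -> B B)
  Step 5: B B B B B  =>  b B B B B   (applied B -> b)
  Step 6: b B B B B  =>  b B B B B B   (applied B -> B B)
  Step 7: b B B B B B  =>  b b B B B B   (applied B -> b)
  Step 8: b b B B B B  =>  b b B B B B B   (applied B -> B B)
  Step 9: b b B B B B B  =>  b b b B B B B   (applied B -> b)
  Step 10: b b b B B B B  =>  b b b b B B B   (applied B -> b)
  Step 11: b b b b B B B  =>  b b b b b B B   (applied B -> b)
  Step 12: b b b b b B B  =>  b b b b b b B   (applied B -> b)
  Step 13: b b b b b b B  =>  b b b b b b B B   (applied B -> B B)
  Step 14: b b b b b b B B  =>  b b b b b b B B B   (applied B -> B B)
  Step 15: b b b b b b B B B  =>  b b b b b b B B B B   (applied B -> B B)
  Step 16: b b b b b b B B B B  =>  b b b b b b B B B B B   (applied B -> B B)
  Step 17: b b b b b b B B B B B  =>  b b b b b b b B B B B   (applied B -> b)
  Step 18: b b b b b b b B B B B  =>  b b b b b b b B B B B B   (applied B -> B B)
  Step 19: b b b b b b b B B B B B  =>  b b b b b b b b B B B B   (applied B -> b)
  Step 20: b b b b b b b b B B B B  =>  b b b b b b b b b B B B   (applied B -> b)
  Step 21: b b b b b b b b b B B B  =>  b b b b b b b b b b B B   (applied B -> b)
  Step 22: b b b b b b b b b b B B  =>  b b b b b b b b b b B B B   (applied B -> B B)
  Step 23: b b b b b b b b b b B B B  =>  b b b b b b b b b b b B B   (applied B -> b)
  Step 24: b b b b b b b b b b b B B  =>  b b b b b b b b b b b B B B   (applied B -> B B)
  Step 25: b b b b b b b b b b b B B B  =>  b b b b b b b b b b b B B B B   (applied B -> B B)
  Step 26: b b b b b b b b b b b B B B B  =>  b b b b b b b b b b b b B B B   (applied B -> b)
  Step 27: b b b b b b b b b b b b B B B  =>  b b b b b b b b b b b b b B B   (applied B -> b)
  Step 28: b b b b b b b b b b b b b B B  =>  b b b b b b b b b b b b b b B   (applied B -> b)
  Step 29: b b b b b b b b b b b b b b B  =>  b b b b b b b b b b b b b b B B   (applied B -> B B)
  Step 30: b b b b b b b b b b b b b b B B  =>  b b b b b b b b b b b b b b b B   (applied B -> b)
  Step 31: b b b b b b b b b b b b b b b B  =>  b b b b b b b b b b b b b b b B B   (applied B -> B B)
  Step 32: b b b b b b b b b b b b b b b B B  =>  b b b b b b b b b b b b b b b b B   (applied B -> b)
  Step 33: b b b b b b b b b b b b b b b b B  =>  b b b b b b b b b b b b b b b b B B   (applied B -> B B)
  Step 34: b b b b b b b b b b b b b b b b B B  =>  b b b b b b b b b b b b b b b b B B B   (applied B -> B B)
  Step 35: b b b b b b b b b b b b b b b b B B B  =>  b b b b b b b b b b b b b b b b b B B   (applied B -> b)
  Step 36: b b b b b b b b b b b b b b b b b B B  =>  b b b b b b b b b b b b b b b b b b B   (applied B -> b)
  Step 37: b b b b b b b b b b b b b b b b b b B  =>  b b b b b b b b b b b b b b b b b b B B   (applied B -> B B)
  Step 38: b b b b b b b b b b b b b b b b b b B B  =>  b b b b b b b b b b b b b b b b b b b B   (applied B -> b)
  Step 39: b b b b b b b b b b b b b b b b b b b B  =>  b b b b b b b b b b b b b b b b b b b b   (applied B -> b)
Final yield: b b b b b b b b b b b b b b b b b b b b
Total rewrite steps: 39

39


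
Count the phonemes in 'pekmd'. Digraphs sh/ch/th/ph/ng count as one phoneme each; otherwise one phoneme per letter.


Parsing 'pekmd' greedily, digraphs first:
  'p' -> consonant phoneme (phonemes so far: 1)
  'e' -> vowel phoneme (phonemes so far: 2)
  'k' -> consonant phoneme (phonemes so far: 3)
  'm' -> consonant phoneme (phonemes so far: 4)
  'd' -> consonant phoneme (phonemes so far: 5)
Total phonemes: 5

5


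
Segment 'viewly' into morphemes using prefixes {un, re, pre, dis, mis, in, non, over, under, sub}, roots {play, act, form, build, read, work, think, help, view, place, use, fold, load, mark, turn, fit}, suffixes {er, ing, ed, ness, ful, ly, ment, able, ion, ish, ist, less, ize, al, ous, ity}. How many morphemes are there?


Segmenting 'viewly' against the inventory:
  'view' -> root (morpheme 1)
  'ly' -> suffix (morpheme 2)
Total morphemes: 2

2


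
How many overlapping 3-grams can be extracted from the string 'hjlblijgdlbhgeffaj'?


String 'hjlblijgdlbhgeffaj' has length L = 18.
Number of overlapping n-grams = L - n + 1
Substituting: 18 - 3 + 1 = 16

16


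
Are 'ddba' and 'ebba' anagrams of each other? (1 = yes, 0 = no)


Sort characters of 'ddba': 'abdd'
Sort characters of 'ebba': 'abbe'
Sorted forms differ -> they are NOT anagrams
Result: 0

0


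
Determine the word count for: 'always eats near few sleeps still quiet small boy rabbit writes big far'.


Counting words by splitting on spaces:
  Word 1: 'always'
  Word 2: 'eats'
  Word 3: 'near'
  Word 4: 'few'
  Word 5: 'sleeps'
  Word 6: 'still'
  Word 7: 'quiet'
  Word 8: 'small'
  Word 9: 'boy'
  Word 10: 'rabbit'
  Word 11: 'writes'
  Word 12: 'big'
  Word 13: 'far'
Total words: 13

13


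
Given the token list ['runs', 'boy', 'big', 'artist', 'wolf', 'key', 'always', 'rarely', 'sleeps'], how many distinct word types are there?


Listing all tokens and tracking unique types:
  Token 1: 'runs' -> NEW (unique so far: 1)
  Token 2: 'boy' -> NEW (unique so far: 2)
  Token 3: 'big' -> NEW (unique so far: 3)
  Token 4: 'artist' -> NEW (unique so far: 4)
  Token 5: 'wolf' -> NEW (unique so far: 5)
  Token 6: 'key' -> NEW (unique so far: 6)
  Token 7: 'always' -> NEW (unique so far: 7)
  Token 8: 'rarely' -> NEW (unique so far: 8)
  Token 9: 'sleeps' -> NEW (unique so far: 9)
Unique types: ('always', 'artist', 'big', 'boy', 'key', 'rarely', 'runs', 'sleeps', 'wolf')
Vocabulary size: 9

9


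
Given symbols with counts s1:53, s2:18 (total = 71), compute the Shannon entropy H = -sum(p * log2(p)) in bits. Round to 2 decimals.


Computing entropy H = -sum(p_i * log2(p_i)):
  s1: p = 53/71 = 0.7465, -p*log2(p) = 0.3149
  s2: p = 18/71 = 0.2535, -p*log2(p) = 0.5019
H = sum of terms = 0.8168
Rounded to 2 decimals: 0.82

0.82


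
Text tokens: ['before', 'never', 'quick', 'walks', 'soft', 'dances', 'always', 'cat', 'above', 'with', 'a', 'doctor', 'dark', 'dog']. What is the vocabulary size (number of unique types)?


Listing all tokens and tracking unique types:
  Token 1: 'before' -> NEW (unique so far: 1)
  Token 2: 'never' -> NEW (unique so far: 2)
  Token 3: 'quick' -> NEW (unique so far: 3)
  Token 4: 'walks' -> NEW (unique so far: 4)
  Token 5: 'soft' -> NEW (unique so far: 5)
  Token 6: 'dances' -> NEW (unique so far: 6)
  Token 7: 'always' -> NEW (unique so far: 7)
  Token 8: 'cat' -> NEW (unique so far: 8)
  Token 9: 'above' -> NEW (unique so far: 9)
  Token 10: 'with' -> NEW (unique so far: 10)
  Token 11: 'a' -> NEW (unique so far: 11)
  Token 12: 'doctor' -> NEW (unique so far: 12)
  Token 13: 'dark' -> NEW (unique so far: 13)
  Token 14: 'dog' -> NEW (unique so far: 14)
Unique types: ('a', 'above', 'always', 'before', 'cat', 'dances', 'dark', 'doctor', 'dog', 'never', 'quick', 'soft', 'walks', 'with')
Vocabulary size: 14

14


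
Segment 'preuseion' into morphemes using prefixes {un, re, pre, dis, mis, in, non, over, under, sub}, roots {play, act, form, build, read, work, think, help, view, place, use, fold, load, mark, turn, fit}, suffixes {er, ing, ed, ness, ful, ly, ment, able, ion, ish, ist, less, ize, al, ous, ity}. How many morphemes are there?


Segmenting 'preuseion' against the inventory:
  'pre' -> prefix (morpheme 1)
  'use' -> root (morpheme 2)
  'ion' -> suffix (morpheme 3)
Total morphemes: 3

3


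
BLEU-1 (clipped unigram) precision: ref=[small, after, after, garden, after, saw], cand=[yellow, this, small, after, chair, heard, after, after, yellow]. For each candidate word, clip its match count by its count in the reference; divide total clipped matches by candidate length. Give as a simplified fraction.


Reference word counts: {'after': 3, 'garden': 1, 'saw': 1, 'small': 1}
Checking each candidate word (with clipping):
  'yellow' -> not in reference -> no match (matches: 0)
  'this' -> not in reference -> no match (matches: 0)
  'small' -> in reference (ref count 1, used 1/1) -> match (matches: 1)
  'after' -> in reference (ref count 3, used 1/3) -> match (matches: 2)
  'chair' -> not in reference -> no match (matches: 2)
  'heard' -> not in reference -> no match (matches: 2)
  'after' -> in reference (ref count 3, used 2/3) -> match (matches: 3)
  'after' -> in reference (ref count 3, used 3/3) -> match (matches: 4)
  'yellow' -> not in reference -> no match (matches: 4)
Clipped matches: 4, Candidate length: 9
Precision = 4/9

4/9
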